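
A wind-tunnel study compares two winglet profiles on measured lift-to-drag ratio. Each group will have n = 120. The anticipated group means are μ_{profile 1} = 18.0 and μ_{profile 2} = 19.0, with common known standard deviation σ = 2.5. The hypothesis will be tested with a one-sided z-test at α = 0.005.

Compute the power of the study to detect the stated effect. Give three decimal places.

Power ≈ 0.699

Standardized effect: d = |μ_{profile 1} − μ_{profile 2}| / σ = |18.0 − 19.0| / 2.5 = 0.4000
Noncentrality parameter: λ = d·√(n/2) = 0.4000 × √(120/2) = 3.0984
Critical value for a one-sided test at α = 0.005: z_α = 2.576.
Power = Φ(λ − 2.576) = Φ(0.523) = 0.6994.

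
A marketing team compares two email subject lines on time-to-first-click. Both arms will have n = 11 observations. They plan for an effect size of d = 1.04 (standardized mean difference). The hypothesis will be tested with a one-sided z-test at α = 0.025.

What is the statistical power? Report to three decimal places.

Noncentrality parameter: δ = d·√(n/2) = 1.04 × √(11/2) = 2.4390
One-sided α = 0.025 → critical value z_{0.025} = 1.960.
Power = Φ(δ − 1.960) = Φ(0.479) = 0.6840.

Power ≈ 0.684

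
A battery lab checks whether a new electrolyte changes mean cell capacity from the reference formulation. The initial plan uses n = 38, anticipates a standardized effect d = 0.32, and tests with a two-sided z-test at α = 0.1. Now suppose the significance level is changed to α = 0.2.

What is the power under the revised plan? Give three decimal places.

δ = d·√n = 0.32 × √38 = 1.9726 (unchanged). New critical value: z_{0.1} = 1.282.
Revised power = Φ(δ − 1.282) + Φ(−δ − 1.282) = Φ(0.691) + Φ(-3.254) = 0.7552 + 0.0006 = 0.7558.

Power ≈ 0.756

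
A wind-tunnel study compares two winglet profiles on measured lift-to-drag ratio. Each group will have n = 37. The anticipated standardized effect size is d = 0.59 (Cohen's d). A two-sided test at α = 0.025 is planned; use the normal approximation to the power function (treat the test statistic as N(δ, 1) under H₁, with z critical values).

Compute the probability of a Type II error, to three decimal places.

Noncentrality parameter: δ = d·√(n/2) = 0.59 × √(37/2) = 2.5377
Two-sided α = 0.025 → critical value z_{0.0125} = 2.241.
Power = Φ(δ − 2.241) + Φ(−δ − 2.241) = Φ(0.296) + Φ(-4.779) = 0.6165 + 0.0000 = 0.6165.
Type II error: β = 1 − power = 1 − 0.6165 = 0.3835.

β ≈ 0.384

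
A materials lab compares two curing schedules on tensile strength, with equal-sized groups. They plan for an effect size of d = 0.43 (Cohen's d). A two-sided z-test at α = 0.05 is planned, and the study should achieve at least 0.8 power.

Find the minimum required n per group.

For power 0.8 need Φ(δ − z_{0.025}) = 0.8, so δ = z_{0.025} + z_{0.20} = 1.960 + 0.842 = 2.802.
(The Φ(−δ − z_{α/2}) term is vanishingly small for δ > 0 and is dropped in the standard sample-size formula.)
δ = d·√(n/2) ⇒ n = 2(δ/d)² = 2 × (2.802 / 0.43)² = 84.90.
Rounding up, n = 85 per group.

n = 85 per group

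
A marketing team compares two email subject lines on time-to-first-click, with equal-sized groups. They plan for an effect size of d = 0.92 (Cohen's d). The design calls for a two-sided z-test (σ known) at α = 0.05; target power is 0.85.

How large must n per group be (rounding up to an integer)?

For power 0.85 need Φ(δ − z_{0.025}) = 0.85, so δ = z_{0.025} + z_{0.15} = 1.960 + 1.036 = 2.996.
(For δ > 0 the lower-tail rejection region contributes negligibly to power, so the one-term inversion is standard.)
δ = d·√(n/2) ⇒ n = 2(δ/d)² = 2 × (2.996 / 0.92)² = 21.22.
Round up to the next whole unit.

n = 22 per group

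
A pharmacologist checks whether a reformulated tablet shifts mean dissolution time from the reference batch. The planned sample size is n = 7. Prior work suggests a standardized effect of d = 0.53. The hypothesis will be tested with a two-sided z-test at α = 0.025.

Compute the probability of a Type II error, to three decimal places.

Noncentrality parameter: δ = d·√n = 0.53 × √7 = 1.4022
Two-sided α = 0.025 → critical value z_{0.0125} = 2.241.
Power = Φ(δ − 2.241) + Φ(−δ − 2.241) = Φ(-0.839) + Φ(-3.644) = 0.2007 + 0.0001 = 0.2008.
Type II error: β = 1 − power = 1 − 0.2008 = 0.7992.

β ≈ 0.799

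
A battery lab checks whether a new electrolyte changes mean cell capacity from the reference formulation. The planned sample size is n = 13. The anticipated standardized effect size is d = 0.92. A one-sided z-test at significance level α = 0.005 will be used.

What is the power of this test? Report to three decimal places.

Power ≈ 0.771

Noncentrality parameter: δ = d·√n = 0.92 × √13 = 3.3171
One-sided α = 0.005 → critical value z_{0.005} = 2.576.
Power = Φ(δ − 2.576) = Φ(0.741) = 0.7707.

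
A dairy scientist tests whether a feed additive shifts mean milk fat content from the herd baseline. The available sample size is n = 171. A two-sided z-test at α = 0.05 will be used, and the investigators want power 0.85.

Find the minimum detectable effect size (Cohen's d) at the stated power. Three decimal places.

Required noncentrality: δ = z_{0.025} + z_{0.15} = 1.960 + 1.036 = 2.996.
(The second rejection-region term Φ(−δ − z_{α/2}) is negligible and dropped.)
δ = d·√n ⇒ d = δ/√n = 2.996/√171 = 0.2291.

d ≈ 0.229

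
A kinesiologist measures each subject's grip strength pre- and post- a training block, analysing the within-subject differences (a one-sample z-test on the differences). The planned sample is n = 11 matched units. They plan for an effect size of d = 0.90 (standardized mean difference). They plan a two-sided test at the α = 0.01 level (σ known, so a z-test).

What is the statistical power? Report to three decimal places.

Power ≈ 0.659

Noncentrality parameter: δ = d·√n = 0.90 × √11 = 2.9850
Critical value for a two-sided test at α = 0.01: z_{α/2} = 2.576.
Power = Φ(δ − 2.576) + Φ(−δ − 2.576) = Φ(0.409) + Φ(-5.561) = 0.6588 + 0.0000 = 0.6588.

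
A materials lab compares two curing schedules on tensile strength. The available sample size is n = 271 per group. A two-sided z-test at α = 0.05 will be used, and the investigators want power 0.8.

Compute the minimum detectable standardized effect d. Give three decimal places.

d ≈ 0.241

Required noncentrality: δ = z_{0.025} + z_{0.20} = 1.960 + 0.842 = 2.802.
(Lower-tail contribution to power is negligible for δ > 0.)
δ = d·√(n/2) ⇒ d = δ/√(n/2) = 2.802/√(271/2) = 0.2407.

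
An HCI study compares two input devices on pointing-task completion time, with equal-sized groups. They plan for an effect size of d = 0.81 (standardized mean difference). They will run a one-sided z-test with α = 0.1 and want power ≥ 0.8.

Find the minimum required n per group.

For power 0.8 need Φ(δ − z_{0.1}) = 0.8, so δ = z_{0.1} + z_{0.20} = 1.282 + 0.842 = 2.123.
δ = d·√(n/2) ⇒ n = 2(δ/d)² = 2 × (2.123 / 0.81)² = 13.74.
Round up to the next whole unit.

n = 14 per group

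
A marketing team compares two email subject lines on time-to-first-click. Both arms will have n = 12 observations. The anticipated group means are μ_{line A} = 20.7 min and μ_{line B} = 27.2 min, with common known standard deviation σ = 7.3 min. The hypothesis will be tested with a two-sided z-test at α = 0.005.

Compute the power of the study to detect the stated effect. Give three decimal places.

Power ≈ 0.266

Standardized effect: d = |μ_{line A} − μ_{line B}| / σ = |20.7 − 27.2| / 7.3 = 0.8904
Noncentrality parameter: δ = d·√(n/2) = 0.8904 × √(12/2) = 2.1811
Critical value for a two-sided test at α = 0.005: z_{α/2} = 2.807.
Power = Φ(δ − 2.807) + Φ(−δ − 2.807) = Φ(-0.626) + Φ(-4.988) = 0.2657 + 0.0000 = 0.2657.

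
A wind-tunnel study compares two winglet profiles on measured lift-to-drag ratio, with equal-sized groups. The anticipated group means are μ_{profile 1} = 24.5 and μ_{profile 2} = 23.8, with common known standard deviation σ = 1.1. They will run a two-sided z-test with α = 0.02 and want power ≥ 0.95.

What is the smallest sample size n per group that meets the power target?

n = 78 per group

Standardized effect: d = |μ_{profile 1} − μ_{profile 2}| / σ = |24.5 − 23.8| / 1.1 = 0.6364
For power 0.95 need Φ(δ − z_{0.01}) = 0.95, so δ = z_{0.01} + z_{0.05} = 2.326 + 1.645 = 3.971.
(The Φ(−δ − z_{α/2}) term is vanishingly small for δ > 0 and is dropped in the standard sample-size formula.)
δ = d·√(n/2) ⇒ n = 2(δ/d)² = 2 × (3.971 / 0.6364)² = 77.89.
Rounding up, n = 78 per group.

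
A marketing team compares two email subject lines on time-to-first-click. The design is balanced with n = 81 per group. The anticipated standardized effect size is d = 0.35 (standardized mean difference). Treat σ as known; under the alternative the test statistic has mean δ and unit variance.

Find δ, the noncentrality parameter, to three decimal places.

The noncentrality parameter scales effect size by the design's sample-size factor: δ = d·√(n/2) = 0.35 × √(81/2) = 2.2274

δ ≈ 2.227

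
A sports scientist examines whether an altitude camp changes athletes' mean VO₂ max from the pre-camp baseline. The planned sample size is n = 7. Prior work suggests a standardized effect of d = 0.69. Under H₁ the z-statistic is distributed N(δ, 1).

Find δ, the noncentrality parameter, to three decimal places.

δ = d·√n = 0.69 × √7 = 1.8256

δ ≈ 1.826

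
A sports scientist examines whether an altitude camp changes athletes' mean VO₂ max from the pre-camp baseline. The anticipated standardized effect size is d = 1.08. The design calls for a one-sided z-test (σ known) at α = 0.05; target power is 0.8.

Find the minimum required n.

For power 0.8 need Φ(δ − z_{0.05}) = 0.8, so δ = z_{0.05} + z_{0.20} = 1.645 + 0.842 = 2.486.
δ = d·√n ⇒ n = (δ/d)² = (2.486 / 1.08)² = 5.30.
Rounding up, n = 6.

n = 6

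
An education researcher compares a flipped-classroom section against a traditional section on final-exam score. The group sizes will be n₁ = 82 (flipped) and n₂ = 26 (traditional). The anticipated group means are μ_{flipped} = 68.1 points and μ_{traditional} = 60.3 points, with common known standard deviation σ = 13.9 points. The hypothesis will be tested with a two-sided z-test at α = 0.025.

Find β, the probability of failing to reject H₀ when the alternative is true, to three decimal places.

Standardized effect: d = |μ_{flipped} − μ_{traditional}| / σ = |68.1 − 60.3| / 13.9 = 0.5612
Noncentrality parameter: δ = d / √(1/n₁ + 1/n₂) = 0.5612 / √(1/82 + 1/26) = 2.4932
Two-sided α = 0.025 → critical value z_{0.0125} = 2.241.
Power = Φ(δ − 2.241) + Φ(−δ − 2.241) = Φ(0.252) + Φ(-4.735) = 0.5994 + 0.0000 = 0.5994.
Type II error: β = 1 − power = 1 − 0.5994 = 0.4006.

β ≈ 0.401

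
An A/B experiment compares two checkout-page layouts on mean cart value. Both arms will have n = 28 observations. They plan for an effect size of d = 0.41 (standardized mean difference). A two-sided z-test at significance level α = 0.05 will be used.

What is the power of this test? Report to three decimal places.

Noncentrality parameter: δ = d·√(n/2) = 0.41 × √(28/2) = 1.5341
Two-sided α = 0.05 → critical value z_{0.025} = 1.960.
Power = Φ(δ − 1.960) + Φ(−δ − 1.960) = Φ(-0.426) + Φ(-3.494) = 0.3351 + 0.0002 = 0.3353.

Power ≈ 0.335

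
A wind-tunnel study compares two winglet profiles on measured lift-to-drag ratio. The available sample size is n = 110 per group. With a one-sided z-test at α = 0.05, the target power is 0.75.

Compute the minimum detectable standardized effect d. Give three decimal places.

Required noncentrality: δ = z_{0.05} + z_{0.25} = 1.645 + 0.674 = 2.319.
δ = d·√(n/2) ⇒ d = δ/√(n/2) = 2.319/√(110/2) = 0.3127.

d ≈ 0.313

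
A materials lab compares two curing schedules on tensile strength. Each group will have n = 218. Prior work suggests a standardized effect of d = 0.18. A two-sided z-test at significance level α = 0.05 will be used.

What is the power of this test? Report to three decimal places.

Power ≈ 0.468

Noncentrality parameter: δ = d·√(n/2) = 0.18 × √(218/2) = 1.8793
Two-sided α = 0.05 → critical value z_{0.025} = 1.960.
Power = Φ(δ − 1.960) + Φ(−δ − 1.960) = Φ(-0.081) + Φ(-3.839) = 0.4678 + 0.0001 = 0.4679.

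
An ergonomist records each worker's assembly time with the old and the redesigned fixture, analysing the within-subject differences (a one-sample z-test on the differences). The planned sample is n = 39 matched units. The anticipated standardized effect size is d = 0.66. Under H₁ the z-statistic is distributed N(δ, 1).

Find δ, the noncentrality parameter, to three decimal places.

δ ≈ 4.122

δ = d·√n = 0.66 × √39 = 4.1217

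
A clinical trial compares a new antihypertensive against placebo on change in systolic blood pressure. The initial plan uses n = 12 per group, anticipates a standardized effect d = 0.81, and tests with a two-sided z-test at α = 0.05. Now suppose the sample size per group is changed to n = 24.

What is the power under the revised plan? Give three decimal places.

With n = 24 per group: δ = d·√(n/2) = 0.81 × √(24/2) = 2.8059. Critical value z_{0.025} = 1.960.
Revised power = Φ(δ − 1.960) + Φ(−δ − 1.960) = Φ(0.846) + Φ(-4.766) = 0.8012 + 0.0000 = 0.8012.

Power ≈ 0.801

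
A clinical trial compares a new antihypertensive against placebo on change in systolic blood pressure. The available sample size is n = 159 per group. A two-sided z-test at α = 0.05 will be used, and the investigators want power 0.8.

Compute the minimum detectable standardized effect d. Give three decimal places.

Need Φ(δ − 1.960) = 0.8, so δ = 1.960 + 0.842 = 2.802.
(The second rejection-region term Φ(−δ − z_{α/2}) is negligible and dropped.)
δ = d·√(n/2) ⇒ d = δ/√(n/2) = 2.802/√(159/2) = 0.3142.

d ≈ 0.314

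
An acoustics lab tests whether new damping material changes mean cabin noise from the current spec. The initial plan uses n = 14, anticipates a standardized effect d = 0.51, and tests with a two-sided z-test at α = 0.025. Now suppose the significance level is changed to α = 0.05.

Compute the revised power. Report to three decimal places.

δ = d·√n = 0.51 × √14 = 1.9082 (unchanged). New critical value: z_{0.025} = 1.960.
Revised power = Φ(δ − 1.960) + Φ(−δ − 1.960) = Φ(-0.052) + Φ(-3.868) = 0.4794 + 0.0001 = 0.4794.

Power ≈ 0.479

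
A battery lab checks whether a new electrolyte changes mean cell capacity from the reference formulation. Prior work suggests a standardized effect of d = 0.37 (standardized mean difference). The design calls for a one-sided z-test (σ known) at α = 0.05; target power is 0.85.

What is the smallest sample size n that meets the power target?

n = 53

Set Φ(δ − 1.645) = 0.85; then δ − 1.645 = Φ⁻¹(0.85) = 1.036, giving δ = 2.681.
δ = d·√n ⇒ n = (δ/d)² = (2.681 / 0.37)² = 52.51.
Round up to the next whole unit.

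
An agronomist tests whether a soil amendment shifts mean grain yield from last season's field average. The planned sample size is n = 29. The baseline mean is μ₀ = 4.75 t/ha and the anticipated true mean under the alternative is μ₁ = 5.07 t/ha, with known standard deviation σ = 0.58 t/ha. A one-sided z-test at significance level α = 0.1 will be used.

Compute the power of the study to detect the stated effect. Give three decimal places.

Power ≈ 0.954

Standardized effect: d = |μ₁ − μ₀| / σ = |5.07 − 4.75| / 0.58 = 0.5517
Noncentrality parameter: δ = d·√n = 0.5517 × √29 = 2.9711
Critical value for a one-sided test at α = 0.1: z_α = 1.282.
Power = Φ(δ − 1.282) = Φ(1.690) = 0.9544.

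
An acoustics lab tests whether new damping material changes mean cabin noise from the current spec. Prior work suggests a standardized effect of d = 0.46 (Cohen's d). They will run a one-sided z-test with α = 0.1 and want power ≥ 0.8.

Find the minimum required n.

For power 0.8 need Φ(δ − z_{0.1}) = 0.8, so δ = z_{0.1} + z_{0.20} = 1.282 + 0.842 = 2.123.
δ = d·√n ⇒ n = (δ/d)² = (2.123 / 0.46)² = 21.30.
Rounding up, n = 22.

n = 22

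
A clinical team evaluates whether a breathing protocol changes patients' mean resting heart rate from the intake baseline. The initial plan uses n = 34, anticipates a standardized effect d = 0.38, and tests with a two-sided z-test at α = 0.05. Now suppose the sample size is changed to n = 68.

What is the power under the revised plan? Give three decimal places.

Power ≈ 0.880

With n = 68: δ = d·√n = 0.38 × √68 = 3.1336. Critical value z_{0.025} = 1.960.
Revised power = Φ(δ − 1.960) + Φ(−δ − 1.960) = Φ(1.174) + Φ(-5.094) = 0.8797 + 0.0000 = 0.8797.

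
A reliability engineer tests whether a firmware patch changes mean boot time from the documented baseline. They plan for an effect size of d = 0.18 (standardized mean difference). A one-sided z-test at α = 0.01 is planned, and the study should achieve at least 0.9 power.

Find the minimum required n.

For power 0.9 need Φ(δ − z_{0.01}) = 0.9, so δ = z_{0.01} + z_{0.10} = 2.326 + 1.282 = 3.608.
δ = d·√n ⇒ n = (δ/d)² = (3.608 / 0.18)² = 401.76.
Rounding up, n = 402.

n = 402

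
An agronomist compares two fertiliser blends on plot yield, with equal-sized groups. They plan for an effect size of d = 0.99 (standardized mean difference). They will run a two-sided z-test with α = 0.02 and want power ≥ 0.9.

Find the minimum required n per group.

For power 0.9 need Φ(δ − z_{0.01}) = 0.9, so δ = z_{0.01} + z_{0.10} = 2.326 + 1.282 = 3.608.
(For δ > 0 the lower-tail rejection region contributes negligibly to power, so the one-term inversion is standard.)
δ = d·√(n/2) ⇒ n = 2(δ/d)² = 2 × (3.608 / 0.99)² = 26.56.
Round up to the next whole unit.

n = 27 per group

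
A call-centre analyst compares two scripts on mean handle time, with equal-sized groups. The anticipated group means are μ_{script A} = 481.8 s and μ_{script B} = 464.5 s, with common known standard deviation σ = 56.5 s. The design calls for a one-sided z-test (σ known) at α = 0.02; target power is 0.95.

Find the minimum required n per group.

n = 292 per group

Standardized effect: d = |μ_{script A} − μ_{script B}| / σ = |481.8 − 464.5| / 56.5 = 0.3062
For power 0.95 need Φ(δ − z_{0.02}) = 0.95, so δ = z_{0.02} + z_{0.05} = 2.054 + 1.645 = 3.699.
δ = d·√(n/2) ⇒ n = 2(δ/d)² = 2 × (3.699 / 0.3062)² = 291.82.
Round up to the next whole unit.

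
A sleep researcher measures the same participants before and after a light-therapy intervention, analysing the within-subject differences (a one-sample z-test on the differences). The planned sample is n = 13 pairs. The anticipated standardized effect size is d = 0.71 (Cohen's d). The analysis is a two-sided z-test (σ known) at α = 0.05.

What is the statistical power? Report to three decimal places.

Power ≈ 0.726

Noncentrality parameter: δ = d·√n = 0.71 × √13 = 2.5599
Two-sided α = 0.05 → critical value z_{0.025} = 1.960.
Power = Φ(δ − 1.960) + Φ(−δ − 1.960) = Φ(0.600) + Φ(-4.520) = 0.7257 + 0.0000 = 0.7257.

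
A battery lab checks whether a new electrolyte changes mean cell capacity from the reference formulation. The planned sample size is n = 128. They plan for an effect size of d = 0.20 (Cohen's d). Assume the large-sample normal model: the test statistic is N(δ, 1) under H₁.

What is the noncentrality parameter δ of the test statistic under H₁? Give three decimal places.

The noncentrality parameter scales effect size by the design's sample-size factor: δ = d·√n = 0.20 × √128 = 2.2627

δ ≈ 2.263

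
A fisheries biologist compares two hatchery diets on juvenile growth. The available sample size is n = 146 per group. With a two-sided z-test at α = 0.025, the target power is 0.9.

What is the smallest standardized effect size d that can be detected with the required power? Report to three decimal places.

Required noncentrality: δ = z_{0.0125} + z_{0.10} = 2.241 + 1.282 = 3.523.
(The second rejection-region term Φ(−δ − z_{α/2}) is negligible and dropped.)
δ = d·√(n/2) ⇒ d = δ/√(n/2) = 3.523/√(146/2) = 0.4123.

d ≈ 0.412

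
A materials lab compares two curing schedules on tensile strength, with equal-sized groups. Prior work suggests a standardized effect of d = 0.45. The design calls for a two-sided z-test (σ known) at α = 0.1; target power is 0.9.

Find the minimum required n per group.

Set Φ(δ − 1.645) = 0.9; then δ − 1.645 = Φ⁻¹(0.9) = 1.282, giving δ = 2.926.
(The Φ(−δ − z_{α/2}) term is vanishingly small for δ > 0 and is dropped in the standard sample-size formula.)
δ = d·√(n/2) ⇒ n = 2(δ/d)² = 2 × (2.926 / 0.45)² = 84.58.
Rounding up, n = 85 per group.

n = 85 per group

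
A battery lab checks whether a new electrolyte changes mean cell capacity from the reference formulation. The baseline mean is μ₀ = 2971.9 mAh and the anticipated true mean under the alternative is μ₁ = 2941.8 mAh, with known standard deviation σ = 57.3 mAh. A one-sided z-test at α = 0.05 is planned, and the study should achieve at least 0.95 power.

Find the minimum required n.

n = 40

Standardized effect: d = |μ₁ − μ₀| / σ = |2941.8 − 2971.9| / 57.3 = 0.5253
For power 0.95 need Φ(δ − z_{0.05}) = 0.95, so δ = z_{0.05} + z_{0.05} = 1.645 + 1.645 = 3.290.
δ = d·√n ⇒ n = (δ/d)² = (3.290 / 0.5253)² = 39.22.
Round up to the next whole unit.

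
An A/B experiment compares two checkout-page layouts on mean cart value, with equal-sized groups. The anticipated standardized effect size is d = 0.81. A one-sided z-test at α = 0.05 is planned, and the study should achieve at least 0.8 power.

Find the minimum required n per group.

Set Φ(δ − 1.645) = 0.8; then δ − 1.645 = Φ⁻¹(0.8) = 0.842, giving δ = 2.486.
δ = d·√(n/2) ⇒ n = 2(δ/d)² = 2 × (2.486 / 0.81)² = 18.85.
Rounding up, n = 19 per group.

n = 19 per group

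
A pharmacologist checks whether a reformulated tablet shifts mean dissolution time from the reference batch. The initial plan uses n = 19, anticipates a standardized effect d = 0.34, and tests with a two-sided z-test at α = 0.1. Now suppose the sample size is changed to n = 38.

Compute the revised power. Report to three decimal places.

With n = 38: δ = d·√n = 0.34 × √38 = 2.0959. Critical value z_{0.05} = 1.645.
Revised power = Φ(δ − 1.645) + Φ(−δ − 1.645) = Φ(0.451) + Φ(-3.741) = 0.6740 + 0.0001 = 0.6741.

Power ≈ 0.674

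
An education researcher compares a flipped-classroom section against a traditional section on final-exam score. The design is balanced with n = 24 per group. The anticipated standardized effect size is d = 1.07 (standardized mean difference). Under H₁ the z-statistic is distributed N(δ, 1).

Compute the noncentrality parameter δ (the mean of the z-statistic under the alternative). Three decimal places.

δ = d·√(n/2) = 1.07 × √(24/2) = 3.7066

δ ≈ 3.707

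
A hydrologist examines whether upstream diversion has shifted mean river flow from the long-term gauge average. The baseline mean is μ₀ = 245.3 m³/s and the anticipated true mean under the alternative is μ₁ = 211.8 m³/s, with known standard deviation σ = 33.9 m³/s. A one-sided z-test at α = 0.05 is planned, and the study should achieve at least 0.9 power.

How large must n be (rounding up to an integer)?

n = 9

Standardized effect: d = |μ₁ − μ₀| / σ = |211.8 − 245.3| / 33.9 = 0.9882
For power 0.9 need Φ(δ − z_{0.05}) = 0.9, so δ = z_{0.05} + z_{0.10} = 1.645 + 1.282 = 2.926.
δ = d·√n ⇒ n = (δ/d)² = (2.926 / 0.9882)² = 8.77.
Rounding up, n = 9.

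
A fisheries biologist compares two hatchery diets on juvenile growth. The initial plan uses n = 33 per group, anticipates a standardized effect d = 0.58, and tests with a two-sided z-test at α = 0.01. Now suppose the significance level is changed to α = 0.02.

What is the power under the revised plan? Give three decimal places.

Power ≈ 0.512

δ = d·√(n/2) = 0.58 × √(33/2) = 2.3560 (unchanged). New critical value: z_{0.01} = 2.326.
Revised power = Φ(δ − 2.326) + Φ(−δ − 2.326) = Φ(0.030) + Φ(-4.682) = 0.5118 + 0.0000 = 0.5118.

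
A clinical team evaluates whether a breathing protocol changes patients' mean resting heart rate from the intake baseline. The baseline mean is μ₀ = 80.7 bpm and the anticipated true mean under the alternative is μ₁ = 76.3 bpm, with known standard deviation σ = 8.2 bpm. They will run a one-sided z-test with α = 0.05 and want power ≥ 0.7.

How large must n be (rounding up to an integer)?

n = 17

Standardized effect: d = |μ₁ − μ₀| / σ = |76.3 − 80.7| / 8.2 = 0.5366
Set Φ(δ − 1.645) = 0.7; then δ − 1.645 = Φ⁻¹(0.7) = 0.524, giving δ = 2.169.
δ = d·√n ⇒ n = (δ/d)² = (2.169 / 0.5366)² = 16.34.
Rounding up, n = 17.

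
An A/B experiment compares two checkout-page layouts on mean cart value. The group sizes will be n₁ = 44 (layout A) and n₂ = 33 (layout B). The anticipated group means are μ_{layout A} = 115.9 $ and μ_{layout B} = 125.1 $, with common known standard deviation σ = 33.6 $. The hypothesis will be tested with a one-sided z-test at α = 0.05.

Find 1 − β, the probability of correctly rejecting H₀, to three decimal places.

Standardized effect: d = |μ_{layout A} − μ_{layout B}| / σ = |115.9 − 125.1| / 33.6 = 0.2738
Noncentrality parameter: δ = d / √(1/n₁ + 1/n₂) = 0.2738 / √(1/44 + 1/33) = 1.1890
One-sided α = 0.05 → critical value z_{0.05} = 1.645.
Power = P(Z > 1.645 − δ) = Φ(-0.456) = 0.3243.

Power ≈ 0.324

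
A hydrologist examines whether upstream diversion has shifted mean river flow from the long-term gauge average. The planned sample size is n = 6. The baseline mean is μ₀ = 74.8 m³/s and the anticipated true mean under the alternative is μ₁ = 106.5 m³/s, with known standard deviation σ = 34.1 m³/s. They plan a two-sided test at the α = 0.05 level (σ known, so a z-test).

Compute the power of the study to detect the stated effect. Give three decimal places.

Standardized effect: d = |μ₁ − μ₀| / σ = |106.5 − 74.8| / 34.1 = 0.9296
Noncentrality parameter: δ = d·√n = 0.9296 × √6 = 2.2771
Two-sided α = 0.05 → critical value z_{0.025} = 1.960.
Power = Φ(δ − 1.960) + Φ(−δ − 1.960) = Φ(0.317) + Φ(-4.237) = 0.6244 + 0.0000 = 0.6244.

Power ≈ 0.624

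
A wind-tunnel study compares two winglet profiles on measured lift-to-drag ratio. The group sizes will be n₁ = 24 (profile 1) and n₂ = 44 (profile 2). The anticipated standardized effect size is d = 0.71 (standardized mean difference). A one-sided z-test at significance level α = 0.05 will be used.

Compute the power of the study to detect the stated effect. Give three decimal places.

Power ≈ 0.876

Noncentrality parameter: δ = d / √(1/n₁ + 1/n₂) = 0.71 / √(1/24 + 1/44) = 2.7979
One-sided α = 0.05 → critical value z_{0.05} = 1.645.
Power = P(Z > 1.645 − δ) = Φ(1.153) = 0.8756.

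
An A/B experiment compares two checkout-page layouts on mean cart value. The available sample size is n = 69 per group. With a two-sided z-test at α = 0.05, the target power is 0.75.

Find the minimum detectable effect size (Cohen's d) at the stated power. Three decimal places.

d ≈ 0.449

Need Φ(δ − 1.960) = 0.75, so δ = 1.960 + 0.674 = 2.634.
(Lower-tail contribution to power is negligible for δ > 0.)
δ = d·√(n/2) ⇒ d = δ/√(n/2) = 2.634/√(69/2) = 0.4485.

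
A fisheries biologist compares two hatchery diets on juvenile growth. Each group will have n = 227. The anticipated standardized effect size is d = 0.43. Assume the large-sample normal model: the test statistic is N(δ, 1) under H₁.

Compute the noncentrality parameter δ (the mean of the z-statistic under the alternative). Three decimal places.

δ = d·√(n/2) = 0.43 × √(227/2) = 4.5811

δ ≈ 4.581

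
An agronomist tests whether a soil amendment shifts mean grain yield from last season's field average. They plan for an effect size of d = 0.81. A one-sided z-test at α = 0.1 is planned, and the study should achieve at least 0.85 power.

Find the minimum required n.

Set Φ(δ − 1.282) = 0.85; then δ − 1.282 = Φ⁻¹(0.85) = 1.036, giving δ = 2.318.
δ = d·√n ⇒ n = (δ/d)² = (2.318 / 0.81)² = 8.19.
Round up to the next whole unit.

n = 9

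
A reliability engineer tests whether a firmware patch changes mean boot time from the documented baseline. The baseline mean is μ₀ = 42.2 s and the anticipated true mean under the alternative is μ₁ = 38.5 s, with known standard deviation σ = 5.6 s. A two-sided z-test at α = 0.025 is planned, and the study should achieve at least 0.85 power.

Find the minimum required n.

n = 25

Standardized effect: d = |μ₁ − μ₀| / σ = |38.5 − 42.2| / 5.6 = 0.6607
For power 0.85 need Φ(δ − z_{0.0125}) = 0.85, so δ = z_{0.0125} + z_{0.15} = 2.241 + 1.036 = 3.278.
(For δ > 0 the lower-tail rejection region contributes negligibly to power, so the one-term inversion is standard.)
δ = d·√n ⇒ n = (δ/d)² = (3.278 / 0.6607)² = 24.61.
Rounding up, n = 25.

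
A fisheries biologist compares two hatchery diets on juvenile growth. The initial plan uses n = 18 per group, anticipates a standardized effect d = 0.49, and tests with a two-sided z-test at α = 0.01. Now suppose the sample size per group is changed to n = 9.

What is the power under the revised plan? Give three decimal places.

With n = 9 per group: δ = d·√(n/2) = 0.49 × √(9/2) = 1.0394. Critical value z_{0.005} = 2.576.
Revised power = Φ(δ − 2.576) + Φ(−δ − 2.576) = Φ(-1.536) + Φ(-3.615) = 0.0622 + 0.0002 = 0.0624.

Power ≈ 0.062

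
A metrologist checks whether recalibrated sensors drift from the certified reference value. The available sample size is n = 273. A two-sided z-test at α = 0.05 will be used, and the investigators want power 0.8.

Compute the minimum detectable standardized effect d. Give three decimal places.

Need Φ(δ − 1.960) = 0.8, so δ = 1.960 + 0.842 = 2.802.
(Lower-tail contribution to power is negligible for δ > 0.)
δ = d·√n ⇒ d = δ/√n = 2.802/√273 = 0.1696.

d ≈ 0.170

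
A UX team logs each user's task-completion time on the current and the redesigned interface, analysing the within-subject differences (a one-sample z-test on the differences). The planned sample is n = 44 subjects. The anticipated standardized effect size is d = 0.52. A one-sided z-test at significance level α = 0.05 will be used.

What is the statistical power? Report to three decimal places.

Power ≈ 0.964

Noncentrality parameter: δ = d·√n = 0.52 × √44 = 3.4493
One-sided α = 0.05 → critical value z_{0.05} = 1.645.
Power = P(Z > 1.645 − δ) = Φ(1.804) = 0.9644.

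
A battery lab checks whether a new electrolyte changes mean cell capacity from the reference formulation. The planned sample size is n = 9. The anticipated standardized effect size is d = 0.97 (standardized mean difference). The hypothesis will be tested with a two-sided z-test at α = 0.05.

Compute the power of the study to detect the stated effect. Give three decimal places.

Power ≈ 0.829

Noncentrality parameter: δ = d·√n = 0.97 × √9 = 2.9100
Two-sided α = 0.05 → critical value z_{0.025} = 1.960.
Power = Φ(δ − 1.960) + Φ(−δ − 1.960) = Φ(0.950) + Φ(-4.870) = 0.8290 + 0.0000 = 0.8290.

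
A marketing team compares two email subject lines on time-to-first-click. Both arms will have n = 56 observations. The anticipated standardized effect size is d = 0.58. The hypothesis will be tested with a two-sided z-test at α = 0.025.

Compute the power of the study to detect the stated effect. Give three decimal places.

Noncentrality parameter: δ = d·√(n/2) = 0.58 × √(56/2) = 3.0691
Two-sided α = 0.025 → critical value z_{0.0125} = 2.241.
Power = Φ(δ − 2.241) + Φ(−δ − 2.241) = Φ(0.828) + Φ(-5.310) = 0.7961 + 0.0000 = 0.7961.

Power ≈ 0.796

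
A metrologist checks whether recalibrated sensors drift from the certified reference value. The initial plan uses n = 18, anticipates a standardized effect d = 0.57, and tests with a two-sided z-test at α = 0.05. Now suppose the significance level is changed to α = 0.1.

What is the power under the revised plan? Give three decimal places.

Power ≈ 0.780

δ = d·√n = 0.57 × √18 = 2.4183 (unchanged). New critical value: z_{0.05} = 1.645.
Revised power = Φ(δ − 1.645) + Φ(−δ − 1.645) = Φ(0.773) + Φ(-4.063) = 0.7804 + 0.0000 = 0.7804.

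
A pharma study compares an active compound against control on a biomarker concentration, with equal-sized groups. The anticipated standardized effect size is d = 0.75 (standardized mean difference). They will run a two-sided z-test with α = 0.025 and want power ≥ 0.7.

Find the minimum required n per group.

Set Φ(δ − 2.241) = 0.7; then δ − 2.241 = Φ⁻¹(0.7) = 0.524, giving δ = 2.766.
(The Φ(−δ − z_{α/2}) term is vanishingly small for δ > 0 and is dropped in the standard sample-size formula.)
δ = d·√(n/2) ⇒ n = 2(δ/d)² = 2 × (2.766 / 0.75)² = 27.20.
Round up to the next whole unit.

n = 28 per group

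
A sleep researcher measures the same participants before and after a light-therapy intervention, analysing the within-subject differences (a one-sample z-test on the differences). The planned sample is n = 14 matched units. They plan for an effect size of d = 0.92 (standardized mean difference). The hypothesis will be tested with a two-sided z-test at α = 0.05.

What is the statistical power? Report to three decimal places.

Noncentrality parameter: δ = d·√n = 0.92 × √14 = 3.4423
Two-sided α = 0.05 → critical value z_{0.025} = 1.960.
Power = Φ(δ − 1.960) + Φ(−δ − 1.960) = Φ(1.482) + Φ(-5.402) = 0.9309 + 0.0000 = 0.9309.

Power ≈ 0.931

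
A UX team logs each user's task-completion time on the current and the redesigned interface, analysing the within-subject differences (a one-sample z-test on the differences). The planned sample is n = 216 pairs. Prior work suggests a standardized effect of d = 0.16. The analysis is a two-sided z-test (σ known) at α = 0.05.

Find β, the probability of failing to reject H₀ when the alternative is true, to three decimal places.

Noncentrality parameter: δ = d·√n = 0.16 × √216 = 2.3515
Two-sided α = 0.05 → critical value z_{0.025} = 1.960.
Power = Φ(δ − 1.960) + Φ(−δ − 1.960) = Φ(0.392) + Φ(-4.311) = 0.6523 + 0.0000 = 0.6523.
Type II error: β = 1 − power = 1 − 0.6523 = 0.3477.

β ≈ 0.348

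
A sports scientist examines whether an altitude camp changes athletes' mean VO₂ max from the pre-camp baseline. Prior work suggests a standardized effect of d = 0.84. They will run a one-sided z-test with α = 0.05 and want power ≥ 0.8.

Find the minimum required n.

For power 0.8 need Φ(δ − z_{0.05}) = 0.8, so δ = z_{0.05} + z_{0.20} = 1.645 + 0.842 = 2.486.
δ = d·√n ⇒ n = (δ/d)² = (2.486 / 0.84)² = 8.76.
Round up to the next whole unit.

n = 9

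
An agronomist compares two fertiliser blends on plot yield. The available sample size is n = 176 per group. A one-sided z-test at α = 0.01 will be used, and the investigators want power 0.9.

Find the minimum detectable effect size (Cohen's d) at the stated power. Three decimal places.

d ≈ 0.385

Required noncentrality: δ = z_{0.01} + z_{0.10} = 2.326 + 1.282 = 3.608.
δ = d·√(n/2) ⇒ d = δ/√(n/2) = 3.608/√(176/2) = 0.3846.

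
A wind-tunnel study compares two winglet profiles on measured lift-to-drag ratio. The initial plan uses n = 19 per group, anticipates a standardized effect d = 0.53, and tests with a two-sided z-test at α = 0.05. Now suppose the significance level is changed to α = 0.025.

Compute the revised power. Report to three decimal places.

Power ≈ 0.272

δ = d·√(n/2) = 0.53 × √(19/2) = 1.6336 (unchanged). New critical value: z_{0.0125} = 2.241.
Revised power = Φ(δ − 2.241) + Φ(−δ − 2.241) = Φ(-0.608) + Φ(-3.875) = 0.2716 + 0.0001 = 0.2717.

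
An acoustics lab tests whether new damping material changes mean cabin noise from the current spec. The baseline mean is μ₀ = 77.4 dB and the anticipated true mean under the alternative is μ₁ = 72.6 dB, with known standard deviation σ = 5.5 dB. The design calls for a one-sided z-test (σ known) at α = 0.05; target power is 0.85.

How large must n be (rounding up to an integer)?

n = 10

Standardized effect: d = |μ₁ − μ₀| / σ = |72.6 − 77.4| / 5.5 = 0.8727
For power 0.85 need Φ(δ − z_{0.05}) = 0.85, so δ = z_{0.05} + z_{0.15} = 1.645 + 1.036 = 2.681.
δ = d·√n ⇒ n = (δ/d)² = (2.681 / 0.8727)² = 9.44.
Rounding up, n = 10.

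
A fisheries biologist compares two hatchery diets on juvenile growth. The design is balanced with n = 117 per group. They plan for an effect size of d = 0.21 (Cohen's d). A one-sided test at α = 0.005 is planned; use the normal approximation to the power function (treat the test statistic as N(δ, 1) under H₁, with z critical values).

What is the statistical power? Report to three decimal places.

Noncentrality parameter: δ = d·√(n/2) = 0.21 × √(117/2) = 1.6062
One-sided α = 0.005 → critical value z_{0.005} = 2.576.
Power = P(Z > 2.576 − δ) = Φ(-0.970) = 0.1661.

Power ≈ 0.166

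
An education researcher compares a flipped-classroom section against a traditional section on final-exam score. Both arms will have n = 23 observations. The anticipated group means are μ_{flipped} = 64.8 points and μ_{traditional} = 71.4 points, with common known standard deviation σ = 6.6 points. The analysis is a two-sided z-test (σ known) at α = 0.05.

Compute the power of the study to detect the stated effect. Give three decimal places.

Power ≈ 0.924

Standardized effect: d = |μ_{flipped} − μ_{traditional}| / σ = |64.8 − 71.4| / 6.6 = 1.0000
Noncentrality parameter: δ = d·√(n/2) = 1.0000 × √(23/2) = 3.3912
Critical value for a two-sided test at α = 0.05: z_{α/2} = 1.960.
Power = Φ(δ − 1.960) + Φ(−δ − 1.960) = Φ(1.431) + Φ(-5.351) = 0.9238 + 0.0000 = 0.9238.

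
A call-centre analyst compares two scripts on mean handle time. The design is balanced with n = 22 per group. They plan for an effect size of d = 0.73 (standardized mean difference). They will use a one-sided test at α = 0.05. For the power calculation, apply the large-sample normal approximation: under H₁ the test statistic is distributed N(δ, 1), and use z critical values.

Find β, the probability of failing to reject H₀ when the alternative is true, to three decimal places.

Noncentrality parameter: δ = d·√(n/2) = 0.73 × √(22/2) = 2.4211
Critical value for a one-sided test at α = 0.05: z_α = 1.645.
Power = P(Z > 1.645 − δ) = Φ(0.776) = 0.7812.
Type II error: β = 1 − power = 1 − 0.7812 = 0.2188.

β ≈ 0.219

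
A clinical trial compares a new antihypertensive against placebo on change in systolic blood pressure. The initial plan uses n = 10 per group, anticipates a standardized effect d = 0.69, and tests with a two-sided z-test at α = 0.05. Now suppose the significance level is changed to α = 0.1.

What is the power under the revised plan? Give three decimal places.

δ = d·√(n/2) = 0.69 × √(10/2) = 1.5429 (unchanged). New critical value: z_{0.05} = 1.645.
Revised power = Φ(δ − 1.645) + Φ(−δ − 1.645) = Φ(-0.102) + Φ(-3.188) = 0.4594 + 0.0007 = 0.4601.

Power ≈ 0.460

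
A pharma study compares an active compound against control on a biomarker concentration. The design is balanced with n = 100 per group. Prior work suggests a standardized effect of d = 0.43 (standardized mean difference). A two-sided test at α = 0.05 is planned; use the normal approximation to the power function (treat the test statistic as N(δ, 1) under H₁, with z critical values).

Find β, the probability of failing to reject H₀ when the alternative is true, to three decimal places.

β ≈ 0.140

Noncentrality parameter: δ = d·√(n/2) = 0.43 × √(100/2) = 3.0406
Critical value for a two-sided test at α = 0.05: z_{α/2} = 1.960.
Power = Φ(δ − 1.960) + Φ(−δ − 1.960) = Φ(1.081) + Φ(-5.001) = 0.8601 + 0.0000 = 0.8601.
Type II error: β = 1 − power = 1 − 0.8601 = 0.1399.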